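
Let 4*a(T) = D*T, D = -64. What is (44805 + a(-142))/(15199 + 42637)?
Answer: 47077/57836 ≈ 0.81397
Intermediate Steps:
a(T) = -16*T (a(T) = (-64*T)/4 = -16*T)
(44805 + a(-142))/(15199 + 42637) = (44805 - 16*(-142))/(15199 + 42637) = (44805 + 2272)/57836 = 47077*(1/57836) = 47077/57836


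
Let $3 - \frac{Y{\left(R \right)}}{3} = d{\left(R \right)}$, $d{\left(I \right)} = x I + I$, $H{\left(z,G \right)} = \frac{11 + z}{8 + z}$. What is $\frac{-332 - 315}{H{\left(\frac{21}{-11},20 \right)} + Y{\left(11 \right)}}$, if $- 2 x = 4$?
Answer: $- \frac{43349}{2914} \approx -14.876$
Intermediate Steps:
$x = -2$ ($x = \left(- \frac{1}{2}\right) 4 = -2$)
$H{\left(z,G \right)} = \frac{11 + z}{8 + z}$
$d{\left(I \right)} = - I$ ($d{\left(I \right)} = - 2 I + I = - I$)
$Y{\left(R \right)} = 9 + 3 R$ ($Y{\left(R \right)} = 9 - 3 \left(- R\right) = 9 + 3 R$)
$\frac{-332 - 315}{H{\left(\frac{21}{-11},20 \right)} + Y{\left(11 \right)}} = \frac{-332 - 315}{\frac{11 + \frac{21}{-11}}{8 + \frac{21}{-11}} + \left(9 + 3 \cdot 11\right)} = - \frac{647}{\frac{11 + 21 \left(- \frac{1}{11}\right)}{8 + 21 \left(- \frac{1}{11}\right)} + \left(9 + 33\right)} = - \frac{647}{\frac{11 - \frac{21}{11}}{8 - \frac{21}{11}} + 42} = - \frac{647}{\frac{1}{\frac{67}{11}} \cdot \frac{100}{11} + 42} = - \frac{647}{\frac{11}{67} \cdot \frac{100}{11} + 42} = - \frac{647}{\frac{100}{67} + 42} = - \frac{647}{\frac{2914}{67}} = \left(-647\right) \frac{67}{2914} = - \frac{43349}{2914}$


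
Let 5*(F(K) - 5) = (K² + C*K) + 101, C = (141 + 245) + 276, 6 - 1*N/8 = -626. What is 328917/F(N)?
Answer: 548195/9636778 ≈ 0.056886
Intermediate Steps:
N = 5056 (N = 48 - 8*(-626) = 48 + 5008 = 5056)
C = 662 (C = 386 + 276 = 662)
F(K) = 126/5 + K²/5 + 662*K/5 (F(K) = 5 + ((K² + 662*K) + 101)/5 = 5 + (101 + K² + 662*K)/5 = 5 + (101/5 + K²/5 + 662*K/5) = 126/5 + K²/5 + 662*K/5)
328917/F(N) = 328917/(126/5 + (⅕)*5056² + (662/5)*5056) = 328917/(126/5 + (⅕)*25563136 + 3347072/5) = 328917/(126/5 + 25563136/5 + 3347072/5) = 328917/(28910334/5) = 328917*(5/28910334) = 548195/9636778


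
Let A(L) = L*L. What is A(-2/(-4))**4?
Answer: 1/256 ≈ 0.0039063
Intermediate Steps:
A(L) = L**2
A(-2/(-4))**4 = ((-2/(-4))**2)**4 = ((-2*(-1/4))**2)**4 = ((1/2)**2)**4 = (1/4)**4 = 1/256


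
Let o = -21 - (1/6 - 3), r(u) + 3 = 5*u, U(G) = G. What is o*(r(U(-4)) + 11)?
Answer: 218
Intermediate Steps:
r(u) = -3 + 5*u
o = -109/6 (o = -21 - (⅙ - 3) = -21 - 1*(-17/6) = -21 + 17/6 = -109/6 ≈ -18.167)
o*(r(U(-4)) + 11) = -109*((-3 + 5*(-4)) + 11)/6 = -109*((-3 - 20) + 11)/6 = -109*(-23 + 11)/6 = -109/6*(-12) = 218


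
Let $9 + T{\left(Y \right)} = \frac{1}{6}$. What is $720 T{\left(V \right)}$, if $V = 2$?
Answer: $-6360$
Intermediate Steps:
$T{\left(Y \right)} = - \frac{53}{6}$ ($T{\left(Y \right)} = -9 + \frac{1}{6} = - \frac{53}{6}$)
$720 T{\left(V \right)} = 720 \left(- \frac{53}{6}\right) = -6360$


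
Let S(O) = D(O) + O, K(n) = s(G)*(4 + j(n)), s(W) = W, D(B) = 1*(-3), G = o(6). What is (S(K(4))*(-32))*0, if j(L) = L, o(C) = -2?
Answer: 0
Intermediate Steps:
G = -2
D(B) = -3
K(n) = -8 - 2*n (K(n) = -2*(4 + n) = -8 - 2*n)
S(O) = -3 + O
(S(K(4))*(-32))*0 = ((-3 + (-8 - 2*4))*(-32))*0 = ((-3 + (-8 - 8))*(-32))*0 = ((-3 - 16)*(-32))*0 = -19*(-32)*0 = 608*0 = 0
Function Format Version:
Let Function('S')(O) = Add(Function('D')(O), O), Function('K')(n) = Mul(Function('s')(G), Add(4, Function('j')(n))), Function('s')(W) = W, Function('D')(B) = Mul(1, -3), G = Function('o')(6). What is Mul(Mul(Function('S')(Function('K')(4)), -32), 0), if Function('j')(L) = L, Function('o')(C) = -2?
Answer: 0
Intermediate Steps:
G = -2
Function('D')(B) = -3
Function('K')(n) = Add(-8, Mul(-2, n)) (Function('K')(n) = Mul(-2, Add(4, n)) = Add(-8, Mul(-2, n)))
Function('S')(O) = Add(-3, O)
Mul(Mul(Function('S')(Function('K')(4)), -32), 0) = Mul(Mul(Add(-3, Add(-8, Mul(-2, 4))), -32), 0) = Mul(Mul(Add(-3, Add(-8, -8)), -32), 0) = Mul(Mul(Add(-3, -16), -32), 0) = Mul(Mul(-19, -32), 0) = Mul(608, 0) = 0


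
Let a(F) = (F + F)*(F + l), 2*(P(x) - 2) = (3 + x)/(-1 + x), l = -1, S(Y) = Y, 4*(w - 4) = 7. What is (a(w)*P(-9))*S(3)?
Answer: 30153/80 ≈ 376.91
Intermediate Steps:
w = 23/4 (w = 4 + (¼)*7 = 4 + 7/4 = 23/4 ≈ 5.7500)
P(x) = 2 + (3 + x)/(2*(-1 + x)) (P(x) = 2 + ((3 + x)/(-1 + x))/2 = 2 + (3 + x)/(2*(-1 + x)))
a(F) = 2*F*(-1 + F) (a(F) = (F + F)*(F - 1) = (2*F)*(-1 + F) = 2*F*(-1 + F))
(a(w)*P(-9))*S(3) = ((2*(23/4)*(-1 + 23/4))*((-1 + 5*(-9))/(2*(-1 - 9))))*3 = ((2*(23/4)*(19/4))*((½)*(-1 - 45)/(-10)))*3 = (437*((½)*(-⅒)*(-46))/8)*3 = ((437/8)*(23/10))*3 = (10051/80)*3 = 30153/80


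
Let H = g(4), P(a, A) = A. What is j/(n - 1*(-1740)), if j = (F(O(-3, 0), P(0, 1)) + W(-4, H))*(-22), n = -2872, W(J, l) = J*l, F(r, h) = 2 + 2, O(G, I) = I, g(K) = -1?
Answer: 44/283 ≈ 0.15548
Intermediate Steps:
F(r, h) = 4
H = -1
j = -176 (j = (4 - 4*(-1))*(-22) = (4 + 4)*(-22) = 8*(-22) = -176)
j/(n - 1*(-1740)) = -176/(-2872 - 1*(-1740)) = -176/(-2872 + 1740) = -176/(-1132) = -176*(-1/1132) = 44/283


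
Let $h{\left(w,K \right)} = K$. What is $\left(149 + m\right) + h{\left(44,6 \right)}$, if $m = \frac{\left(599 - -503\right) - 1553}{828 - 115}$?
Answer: $\frac{110064}{713} \approx 154.37$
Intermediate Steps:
$m = - \frac{451}{713}$ ($m = \frac{\left(599 + 503\right) - 1553}{713} = \left(1102 - 1553\right) \frac{1}{713} = \left(-451\right) \frac{1}{713} = - \frac{451}{713} \approx -0.63254$)
$\left(149 + m\right) + h{\left(44,6 \right)} = \left(149 - \frac{451}{713}\right) + 6 = \frac{105786}{713} + 6 = \frac{110064}{713}$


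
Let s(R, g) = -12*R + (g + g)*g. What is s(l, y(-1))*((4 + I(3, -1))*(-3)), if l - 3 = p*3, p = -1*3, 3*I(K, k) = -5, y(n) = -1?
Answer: -518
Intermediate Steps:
I(K, k) = -5/3 (I(K, k) = (⅓)*(-5) = -5/3)
p = -3
l = -6 (l = 3 - 3*3 = 3 - 9 = -6)
s(R, g) = -12*R + 2*g² (s(R, g) = -12*R + (2*g)*g = -12*R + 2*g²)
s(l, y(-1))*((4 + I(3, -1))*(-3)) = (-12*(-6) + 2*(-1)²)*((4 - 5/3)*(-3)) = (72 + 2*1)*((7/3)*(-3)) = (72 + 2)*(-7) = 74*(-7) = -518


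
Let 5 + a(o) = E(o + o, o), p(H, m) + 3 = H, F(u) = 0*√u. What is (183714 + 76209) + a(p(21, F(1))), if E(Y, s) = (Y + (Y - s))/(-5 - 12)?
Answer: 4418552/17 ≈ 2.5991e+5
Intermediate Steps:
F(u) = 0
E(Y, s) = -2*Y/17 + s/17 (E(Y, s) = (-s + 2*Y)/(-17) = (-s + 2*Y)*(-1/17) = -2*Y/17 + s/17)
p(H, m) = -3 + H
a(o) = -5 - 3*o/17 (a(o) = -5 + (-2*(o + o)/17 + o/17) = -5 + (-4*o/17 + o/17) = -5 - 3*o/17)
(183714 + 76209) + a(p(21, F(1))) = (183714 + 76209) + (-5 - 3*(-3 + 21)/17) = 259923 + (-5 - 3/17*18) = 259923 + (-5 - 54/17) = 259923 - 139/17 = 4418552/17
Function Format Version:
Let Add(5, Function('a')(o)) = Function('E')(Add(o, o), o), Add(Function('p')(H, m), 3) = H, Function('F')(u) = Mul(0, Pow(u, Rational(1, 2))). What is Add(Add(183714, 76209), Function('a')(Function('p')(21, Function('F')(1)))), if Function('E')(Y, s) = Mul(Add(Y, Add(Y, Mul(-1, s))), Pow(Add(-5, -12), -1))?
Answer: Rational(4418552, 17) ≈ 2.5991e+5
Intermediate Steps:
Function('F')(u) = 0
Function('E')(Y, s) = Add(Mul(Rational(-2, 17), Y), Mul(Rational(1, 17), s)) (Function('E')(Y, s) = Mul(Add(Mul(-1, s), Mul(2, Y)), Pow(-17, -1)) = Mul(Add(Mul(-1, s), Mul(2, Y)), Rational(-1, 17)) = Add(Mul(Rational(-2, 17), Y), Mul(Rational(1, 17), s)))
Function('p')(H, m) = Add(-3, H)
Function('a')(o) = Add(-5, Mul(Rational(-3, 17), o)) (Function('a')(o) = Add(-5, Add(Mul(Rational(-2, 17), Add(o, o)), Mul(Rational(1, 17), o))) = Add(-5, Add(Mul(Rational(-2, 17), Mul(2, o)), Mul(Rational(1, 17), o))) = Add(-5, Add(Mul(Rational(-4, 17), o), Mul(Rational(1, 17), o))) = Add(-5, Mul(Rational(-3, 17), o)))
Add(Add(183714, 76209), Function('a')(Function('p')(21, Function('F')(1)))) = Add(Add(183714, 76209), Add(-5, Mul(Rational(-3, 17), Add(-3, 21)))) = Add(259923, Add(-5, Mul(Rational(-3, 17), 18))) = Add(259923, Add(-5, Rational(-54, 17))) = Add(259923, Rational(-139, 17)) = Rational(4418552, 17)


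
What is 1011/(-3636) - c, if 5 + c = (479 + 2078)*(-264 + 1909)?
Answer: -5097987457/1212 ≈ -4.2063e+6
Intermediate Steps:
c = 4206260 (c = -5 + (479 + 2078)*(-264 + 1909) = -5 + 2557*1645 = -5 + 4206265 = 4206260)
1011/(-3636) - c = 1011/(-3636) - 1*4206260 = 1011*(-1/3636) - 4206260 = -337/1212 - 4206260 = -5097987457/1212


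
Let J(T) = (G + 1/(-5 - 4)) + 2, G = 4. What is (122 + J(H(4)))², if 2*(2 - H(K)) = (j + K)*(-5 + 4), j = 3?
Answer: 1324801/81 ≈ 16356.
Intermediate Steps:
H(K) = 7/2 + K/2 (H(K) = 2 - (3 + K)*(-5 + 4)/2 = 2 - (3 + K)*(-1)/2 = 2 - (-3 - K)/2 = 2 + (3/2 + K/2) = 7/2 + K/2)
J(T) = 53/9 (J(T) = (4 + 1/(-5 - 4)) + 2 = (4 + 1/(-9)) + 2 = (4 - ⅑) + 2 = 35/9 + 2 = 53/9)
(122 + J(H(4)))² = (122 + 53/9)² = (1151/9)² = 1324801/81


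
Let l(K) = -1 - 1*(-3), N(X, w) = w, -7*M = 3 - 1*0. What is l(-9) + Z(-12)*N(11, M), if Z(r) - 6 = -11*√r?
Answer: -4/7 + 66*I*√3/7 ≈ -0.57143 + 16.331*I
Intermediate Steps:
M = -3/7 (M = -(3 - 1*0)/7 = -(3 + 0)/7 = -⅐*3 = -3/7 ≈ -0.42857)
Z(r) = 6 - 11*√r
l(K) = 2 (l(K) = -1 + 3 = 2)
l(-9) + Z(-12)*N(11, M) = 2 + (6 - 22*I*√3)*(-3/7) = 2 + (-18/7 + 66*I*√3/7) = -4/7 + 66*I*√3/7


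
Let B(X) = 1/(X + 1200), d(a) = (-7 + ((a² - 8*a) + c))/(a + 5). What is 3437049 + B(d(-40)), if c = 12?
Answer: 3935421106/1145 ≈ 3.4370e+6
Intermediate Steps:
d(a) = (5 + a² - 8*a)/(5 + a) (d(a) = (-7 + ((a² - 8*a) + 12))/(a + 5) = (-7 + (12 + a² - 8*a))/(5 + a) = (5 + a² - 8*a)/(5 + a))
B(X) = 1/(1200 + X)
3437049 + B(d(-40)) = 3437049 + 1/(1200 + (5 + (-40)² - 8*(-40))/(5 - 40)) = 3437049 + 1/(1200 + (5 + 1600 + 320)/(-35)) = 3437049 + 1/(1200 - 1/35*1925) = 3437049 + 1/(1200 - 55) = 3437049 + 1/1145 = 3935421106/1145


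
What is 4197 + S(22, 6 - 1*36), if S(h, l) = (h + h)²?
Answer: 6133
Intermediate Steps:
S(h, l) = 4*h² (S(h, l) = (2*h)² = 4*h²)
4197 + S(22, 6 - 1*36) = 4197 + 4*22² = 4197 + 4*484 = 4197 + 1936 = 6133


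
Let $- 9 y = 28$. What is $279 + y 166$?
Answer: $- \frac{2137}{9} \approx -237.44$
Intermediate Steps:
$y = - \frac{28}{9}$ ($y = \left(- \frac{1}{9}\right) 28 = - \frac{28}{9} \approx -3.1111$)
$279 + y 166 = 279 - \frac{4648}{9} = - \frac{2137}{9}$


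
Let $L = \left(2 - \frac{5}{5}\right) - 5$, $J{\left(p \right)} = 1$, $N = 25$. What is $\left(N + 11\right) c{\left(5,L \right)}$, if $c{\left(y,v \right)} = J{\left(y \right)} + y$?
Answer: $216$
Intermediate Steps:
$L = -4$ ($L = \left(2 - 1\right) - 5 = 1 - 5 = -4$)
$c{\left(y,v \right)} = 1 + y$
$\left(N + 11\right) c{\left(5,L \right)} = \left(25 + 11\right) \left(1 + 5\right) = 36 \cdot 6 = 216$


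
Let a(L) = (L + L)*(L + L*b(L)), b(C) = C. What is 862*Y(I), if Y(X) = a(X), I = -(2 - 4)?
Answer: 20688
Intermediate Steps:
I = 2 (I = -1*(-2) = 2)
a(L) = 2*L*(L + L**2) (a(L) = (L + L)*(L + L*L) = (2*L)*(L + L**2) = 2*L*(L + L**2))
Y(X) = 2*X**2*(1 + X)
862*Y(I) = 862*(2*2**2*(1 + 2)) = 862*(2*4*3) = 862*24 = 20688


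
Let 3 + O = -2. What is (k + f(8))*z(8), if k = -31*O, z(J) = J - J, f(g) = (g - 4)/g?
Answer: 0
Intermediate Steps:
O = -5 (O = -3 - 2 = -5)
f(g) = (-4 + g)/g
z(J) = 0
k = 155 (k = -31*(-5) = 155)
(k + f(8))*z(8) = (155 + (-4 + 8)/8)*0 = (155 + (⅛)*4)*0 = (155 + ½)*0 = (311/2)*0 = 0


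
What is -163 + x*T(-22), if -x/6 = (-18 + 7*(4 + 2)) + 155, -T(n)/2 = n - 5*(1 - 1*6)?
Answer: 6281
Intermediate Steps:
T(n) = -50 - 2*n (T(n) = -2*(n - 5*(1 - 1*6)) = -2*(n - 5*(1 - 6)) = -2*(n - 5*(-5)) = -2*(n + 25) = -2*(25 + n) = -50 - 2*n)
x = -1074 (x = -6*((-18 + 7*(4 + 2)) + 155) = -6*((-18 + 7*6) + 155) = -6*((-18 + 42) + 155) = -6*(24 + 155) = -6*179 = -1074)
-163 + x*T(-22) = -163 - 1074*(-50 - 2*(-22)) = -163 - 1074*(-50 + 44) = -163 - 1074*(-6) = -163 + 6444 = 6281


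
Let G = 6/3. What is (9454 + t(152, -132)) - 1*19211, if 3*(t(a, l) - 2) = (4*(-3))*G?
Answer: -9763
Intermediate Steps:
G = 2 (G = 6*(⅓) = 2)
t(a, l) = -6 (t(a, l) = 2 + ((4*(-3))*2)/3 = 2 + (-12*2)/3 = 2 + (⅓)*(-24) = 2 - 8 = -6)
(9454 + t(152, -132)) - 1*19211 = (9454 - 6) - 1*19211 = 9448 - 19211 = -9763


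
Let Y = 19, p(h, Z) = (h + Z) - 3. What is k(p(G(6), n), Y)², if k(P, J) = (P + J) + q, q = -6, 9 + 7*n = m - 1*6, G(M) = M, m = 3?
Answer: 10000/49 ≈ 204.08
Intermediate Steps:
n = -12/7 (n = -9/7 + (3 - 1*6)/7 = -9/7 + (3 - 6)/7 = -9/7 + (⅐)*(-3) = -9/7 - 3/7 = -12/7 ≈ -1.7143)
p(h, Z) = -3 + Z + h (p(h, Z) = (Z + h) - 3 = -3 + Z + h)
k(P, J) = -6 + J + P (k(P, J) = (P + J) - 6 = (J + P) - 6 = -6 + J + P)
k(p(G(6), n), Y)² = (-6 + 19 + (-3 - 12/7 + 6))² = (-6 + 19 + 9/7)² = (100/7)² = 10000/49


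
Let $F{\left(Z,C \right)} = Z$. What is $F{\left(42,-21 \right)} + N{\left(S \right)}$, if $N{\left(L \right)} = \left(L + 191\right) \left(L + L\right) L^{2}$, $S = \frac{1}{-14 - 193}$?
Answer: $\frac{77113466570}{1836036801} \approx 42.0$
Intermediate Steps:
$S = - \frac{1}{207}$ ($S = \frac{1}{-207} = - \frac{1}{207} \approx -0.0048309$)
$N{\left(L \right)} = 2 L^{3} \left(191 + L\right)$ ($N{\left(L \right)} = \left(191 + L\right) 2 L L^{2} = 2 L \left(191 + L\right) L^{2} = 2 L^{3} \left(191 + L\right)$)
$F{\left(42,-21 \right)} + N{\left(S \right)} = 42 + 2 \left(- \frac{1}{207}\right)^{3} \left(191 - \frac{1}{207}\right) = 42 + 2 \left(- \frac{1}{8869743}\right) \frac{39536}{207} = 42 - \frac{79072}{1836036801} = \frac{77113466570}{1836036801}$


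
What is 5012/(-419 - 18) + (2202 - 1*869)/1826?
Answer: -8569391/797962 ≈ -10.739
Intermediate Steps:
5012/(-419 - 18) + (2202 - 1*869)/1826 = 5012/(-437) + (2202 - 869)*(1/1826) = 5012*(-1/437) + 1333*(1/1826) = -5012/437 + 1333/1826 = -8569391/797962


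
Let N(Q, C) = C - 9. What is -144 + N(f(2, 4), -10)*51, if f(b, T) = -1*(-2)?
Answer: -1113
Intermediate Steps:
f(b, T) = 2
N(Q, C) = -9 + C
-144 + N(f(2, 4), -10)*51 = -144 + (-9 - 10)*51 = -144 - 19*51 = -144 - 969 = -1113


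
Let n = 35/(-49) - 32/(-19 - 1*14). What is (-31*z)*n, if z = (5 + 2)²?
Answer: -12803/33 ≈ -387.97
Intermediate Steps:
z = 49 (z = 7² = 49)
n = 59/231 (n = 35*(-1/49) - 32/(-19 - 14) = -5/7 - 32/(-33) = -5/7 - 32*(-1/33) = -5/7 + 32/33 = 59/231 ≈ 0.25541)
(-31*z)*n = -31*49*(59/231) = -1519*59/231 = -12803/33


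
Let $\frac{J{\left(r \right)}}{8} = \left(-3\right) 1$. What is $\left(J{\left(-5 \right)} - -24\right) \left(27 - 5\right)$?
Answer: $0$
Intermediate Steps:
$J{\left(r \right)} = -24$ ($J{\left(r \right)} = 8 \left(\left(-3\right) 1\right) = 8 \left(-3\right) = -24$)
$\left(J{\left(-5 \right)} - -24\right) \left(27 - 5\right) = \left(-24 - -24\right) \left(27 - 5\right) = \left(-24 + 24\right) 22 = 0 \cdot 22 = 0$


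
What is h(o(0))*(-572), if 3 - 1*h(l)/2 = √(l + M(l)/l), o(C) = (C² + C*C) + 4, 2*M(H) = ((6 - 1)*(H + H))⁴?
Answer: -3432 + 6864*√8889 ≈ 6.4372e+5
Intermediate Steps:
M(H) = 5000*H⁴ (M(H) = ((6 - 1)*(H + H))⁴/2 = (5*(2*H))⁴/2 = (10*H)⁴/2 = (10000*H⁴)/2 = 5000*H⁴)
o(C) = 4 + 2*C² (o(C) = (C² + C²) + 4 = 2*C² + 4 = 4 + 2*C²)
h(l) = 6 - 2*√(l + 5000*l³) (h(l) = 6 - 2*√(l + (5000*l⁴)/l) = 6 - 2*√(l + 5000*l³))
h(o(0))*(-572) = (6 - 2*√((4 + 2*0²) + 5000*(4 + 2*0²)³))*(-572) = (6 - 2*√((4 + 2*0) + 5000*(4 + 2*0)³))*(-572) = (6 - 2*√((4 + 0) + 5000*(4 + 0)³))*(-572) = (6 - 2*√(4 + 5000*4³))*(-572) = (6 - 2*√(4 + 5000*64))*(-572) = (6 - 2*√(4 + 320000))*(-572) = (6 - 12*√8889)*(-572) = -3432 + 6864*√8889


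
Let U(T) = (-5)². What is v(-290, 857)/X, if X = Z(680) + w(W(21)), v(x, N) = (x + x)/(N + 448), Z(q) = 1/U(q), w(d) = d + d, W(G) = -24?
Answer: 100/10791 ≈ 0.0092670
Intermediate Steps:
U(T) = 25
w(d) = 2*d
Z(q) = 1/25
v(x, N) = 2*x/(448 + N) (v(x, N) = (2*x)/(448 + N) = 2*x/(448 + N))
X = -1199/25 (X = 1/25 + 2*(-24) = 1/25 - 48 = -1199/25 ≈ -47.960)
v(-290, 857)/X = (2*(-290)/(448 + 857))/(-1199/25) = (2*(-290)/1305)*(-25/1199) = (2*(-290)*(1/1305))*(-25/1199) = -4/9*(-25/1199) = 100/10791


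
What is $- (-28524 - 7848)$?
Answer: $36372$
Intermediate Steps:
$- (-28524 - 7848) = \left(-1\right) \left(-36372\right) = 36372$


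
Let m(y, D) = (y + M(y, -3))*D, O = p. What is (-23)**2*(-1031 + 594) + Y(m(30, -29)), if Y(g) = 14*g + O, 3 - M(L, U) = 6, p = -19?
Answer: -242154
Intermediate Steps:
M(L, U) = -3 (M(L, U) = 3 - 1*6 = 3 - 6 = -3)
O = -19
m(y, D) = D*(-3 + y) (m(y, D) = (y - 3)*D = (-3 + y)*D = D*(-3 + y))
Y(g) = -19 + 14*g (Y(g) = 14*g - 19 = -19 + 14*g)
(-23)**2*(-1031 + 594) + Y(m(30, -29)) = (-23)**2*(-1031 + 594) + (-19 + 14*(-29*(-3 + 30))) = 529*(-437) + (-19 + 14*(-29*27)) = -231173 + (-19 + 14*(-783)) = -231173 + (-19 - 10962) = -231173 - 10981 = -242154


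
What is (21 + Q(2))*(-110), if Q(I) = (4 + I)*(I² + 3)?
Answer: -6930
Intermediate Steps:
Q(I) = (3 + I²)*(4 + I) (Q(I) = (4 + I)*(3 + I²) = (3 + I²)*(4 + I))
(21 + Q(2))*(-110) = (21 + (12 + 2³ + 3*2 + 4*2²))*(-110) = (21 + (12 + 8 + 6 + 4*4))*(-110) = (21 + (12 + 8 + 6 + 16))*(-110) = (21 + 42)*(-110) = 63*(-110) = -6930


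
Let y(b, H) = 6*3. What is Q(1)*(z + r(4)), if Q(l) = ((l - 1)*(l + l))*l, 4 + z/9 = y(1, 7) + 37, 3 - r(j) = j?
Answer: 0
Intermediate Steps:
r(j) = 3 - j
y(b, H) = 18
z = 459 (z = -36 + 9*(18 + 37) = -36 + 9*55 = -36 + 495 = 459)
Q(l) = 2*l²*(-1 + l) (Q(l) = ((-1 + l)*(2*l))*l = (2*l*(-1 + l))*l = 2*l²*(-1 + l))
Q(1)*(z + r(4)) = (2*1²*(-1 + 1))*(459 + (3 - 1*4)) = (2*1*0)*(459 + (3 - 4)) = 0*(459 - 1) = 0*458 = 0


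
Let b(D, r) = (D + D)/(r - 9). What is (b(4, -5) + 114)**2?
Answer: 630436/49 ≈ 12866.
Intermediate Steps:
b(D, r) = 2*D/(-9 + r) (b(D, r) = (2*D)/(-9 + r) = 2*D/(-9 + r))
(b(4, -5) + 114)**2 = (2*4/(-9 - 5) + 114)**2 = (2*4/(-14) + 114)**2 = (2*4*(-1/14) + 114)**2 = (-4/7 + 114)**2 = (794/7)**2 = 630436/49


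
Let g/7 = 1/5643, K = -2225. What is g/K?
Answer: -7/12555675 ≈ -5.5752e-7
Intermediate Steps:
g = 7/5643 ≈ 0.0012405
g/K = (7/5643)/(-2225) = (7/5643)*(-1/2225) = -7/12555675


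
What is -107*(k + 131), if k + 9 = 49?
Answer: -18297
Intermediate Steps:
k = 40 (k = -9 + 49 = 40)
-107*(k + 131) = -107*(40 + 131) = -107*171 = -18297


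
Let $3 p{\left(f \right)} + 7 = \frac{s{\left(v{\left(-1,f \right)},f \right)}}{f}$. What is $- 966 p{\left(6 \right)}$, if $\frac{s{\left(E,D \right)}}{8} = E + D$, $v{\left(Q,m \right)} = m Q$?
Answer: $2254$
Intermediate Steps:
$v{\left(Q,m \right)} = Q m$
$s{\left(E,D \right)} = 8 D + 8 E$ ($s{\left(E,D \right)} = 8 \left(E + D\right) = 8 \left(D + E\right) = 8 D + 8 E$)
$p{\left(f \right)} = - \frac{7}{3}$ ($p{\left(f \right)} = - \frac{7}{3} + \frac{\left(8 f + 8 \left(- f\right)\right) \frac{1}{f}}{3} = - \frac{7}{3} + \frac{\left(8 f - 8 f\right) \frac{1}{f}}{3} = - \frac{7}{3} + \frac{0 \frac{1}{f}}{3} = - \frac{7}{3} + \frac{1}{3} \cdot 0 = - \frac{7}{3} + 0 = - \frac{7}{3}$)
$- 966 p{\left(6 \right)} = \left(-966\right) \left(- \frac{7}{3}\right) = 2254$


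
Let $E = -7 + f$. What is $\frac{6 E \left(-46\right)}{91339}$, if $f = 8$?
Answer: $- \frac{276}{91339} \approx -0.0030217$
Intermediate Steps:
$E = 1$ ($E = -7 + 8 = 1$)
$\frac{6 E \left(-46\right)}{91339} = \frac{6 \cdot 1 \left(-46\right)}{91339} = 6 \left(-46\right) \frac{1}{91339} = \left(-276\right) \frac{1}{91339} = - \frac{276}{91339}$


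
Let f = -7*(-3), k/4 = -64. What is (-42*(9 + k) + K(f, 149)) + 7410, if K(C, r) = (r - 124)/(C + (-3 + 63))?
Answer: 1440529/81 ≈ 17784.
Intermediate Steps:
k = -256 (k = 4*(-64) = -256)
f = 21
K(C, r) = (-124 + r)/(60 + C) (K(C, r) = (-124 + r)/(C + 60) = (-124 + r)/(60 + C))
(-42*(9 + k) + K(f, 149)) + 7410 = (-42*(9 - 256) + (-124 + 149)/(60 + 21)) + 7410 = (-42*(-247) + 25/81) + 7410 = (10374 + (1/81)*25) + 7410 = (10374 + 25/81) + 7410 = 840319/81 + 7410 = 1440529/81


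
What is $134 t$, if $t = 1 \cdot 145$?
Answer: $19430$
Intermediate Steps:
$t = 145$
$134 t = 134 \cdot 145 = 19430$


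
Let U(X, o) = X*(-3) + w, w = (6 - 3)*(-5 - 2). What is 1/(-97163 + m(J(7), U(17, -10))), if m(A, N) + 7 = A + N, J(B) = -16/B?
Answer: -7/680710 ≈ -1.0283e-5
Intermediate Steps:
w = -21 (w = 3*(-7) = -21)
U(X, o) = -21 - 3*X (U(X, o) = X*(-3) - 21 = -3*X - 21 = -21 - 3*X)
m(A, N) = -7 + A + N (m(A, N) = -7 + (A + N) = -7 + A + N)
1/(-97163 + m(J(7), U(17, -10))) = 1/(-97163 + (-7 - 16/7 + (-21 - 3*17))) = 1/(-97163 + (-7 - 16*⅐ + (-21 - 51))) = 1/(-97163 + (-7 - 16/7 - 72)) = 1/(-97163 - 569/7) = 1/(-680710/7) = -7/680710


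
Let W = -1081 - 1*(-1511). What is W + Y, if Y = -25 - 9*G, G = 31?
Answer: 126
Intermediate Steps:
W = 430 (W = -1081 + 1511 = 430)
Y = -304 (Y = -25 - 9*31 = -25 - 279 = -304)
W + Y = 430 - 304 = 126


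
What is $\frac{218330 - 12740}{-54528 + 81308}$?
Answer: $\frac{20559}{2678} \approx 7.677$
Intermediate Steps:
$\frac{218330 - 12740}{-54528 + 81308} = \frac{205590}{26780} = 205590 \cdot \frac{1}{26780} = \frac{20559}{2678}$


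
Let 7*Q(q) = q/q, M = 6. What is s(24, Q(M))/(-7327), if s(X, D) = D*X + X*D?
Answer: -48/51289 ≈ -0.00093587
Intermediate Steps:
Q(q) = 1/7 (Q(q) = (q/q)/7 = (1/7)*1 = 1/7)
s(X, D) = 2*D*X (s(X, D) = D*X + D*X = 2*D*X)
s(24, Q(M))/(-7327) = (2*(1/7)*24)/(-7327) = (48/7)*(-1/7327) = -48/51289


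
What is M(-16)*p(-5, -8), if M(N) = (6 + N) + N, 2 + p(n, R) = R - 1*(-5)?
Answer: 130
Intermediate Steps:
p(n, R) = 3 + R (p(n, R) = -2 + (R - 1*(-5)) = -2 + (R + 5) = -2 + (5 + R) = 3 + R)
M(N) = 6 + 2*N
M(-16)*p(-5, -8) = (6 + 2*(-16))*(3 - 8) = (6 - 32)*(-5) = -26*(-5) = 130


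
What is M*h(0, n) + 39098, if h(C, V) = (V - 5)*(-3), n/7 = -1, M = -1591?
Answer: -18178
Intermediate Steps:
n = -7 (n = 7*(-1) = -7)
h(C, V) = 15 - 3*V (h(C, V) = (-5 + V)*(-3) = 15 - 3*V)
M*h(0, n) + 39098 = -1591*(15 - 3*(-7)) + 39098 = -1591*(15 + 21) + 39098 = -1591*36 + 39098 = -57276 + 39098 = -18178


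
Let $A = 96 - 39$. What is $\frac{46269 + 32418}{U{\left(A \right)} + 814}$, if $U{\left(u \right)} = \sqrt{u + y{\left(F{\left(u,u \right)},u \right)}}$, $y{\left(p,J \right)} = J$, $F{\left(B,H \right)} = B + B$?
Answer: $\frac{32025609}{331241} - \frac{78687 \sqrt{114}}{662482} \approx 95.416$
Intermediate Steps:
$F{\left(B,H \right)} = 2 B$
$A = 57$
$U{\left(u \right)} = \sqrt{2} \sqrt{u}$ ($U{\left(u \right)} = \sqrt{u + u} = \sqrt{2 u} = \sqrt{2} \sqrt{u}$)
$\frac{46269 + 32418}{U{\left(A \right)} + 814} = \frac{46269 + 32418}{\sqrt{2} \sqrt{57} + 814} = \frac{78687}{\sqrt{114} + 814} = \frac{78687}{814 + \sqrt{114}}$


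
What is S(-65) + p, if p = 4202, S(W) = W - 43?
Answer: 4094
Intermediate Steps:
S(W) = -43 + W
S(-65) + p = (-43 - 65) + 4202 = -108 + 4202 = 4094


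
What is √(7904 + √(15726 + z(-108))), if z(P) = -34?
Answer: √(7904 + 2*√3923) ≈ 89.606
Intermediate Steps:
√(7904 + √(15726 + z(-108))) = √(7904 + √(15726 - 34)) = √(7904 + √15692) = √(7904 + 2*√3923)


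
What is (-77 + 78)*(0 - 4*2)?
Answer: -8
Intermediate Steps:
(-77 + 78)*(0 - 4*2) = 1*(0 - 8) = 1*(-8) = -8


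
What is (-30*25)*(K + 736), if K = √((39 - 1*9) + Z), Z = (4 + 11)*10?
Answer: -552000 - 4500*√5 ≈ -5.6206e+5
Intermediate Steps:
Z = 150 (Z = 15*10 = 150)
K = 6*√5 (K = √((39 - 1*9) + 150) = √((39 - 9) + 150) = √(30 + 150) = √180 = 6*√5 ≈ 13.416)
(-30*25)*(K + 736) = (-30*25)*(6*√5 + 736) = -750*(736 + 6*√5) = -552000 - 4500*√5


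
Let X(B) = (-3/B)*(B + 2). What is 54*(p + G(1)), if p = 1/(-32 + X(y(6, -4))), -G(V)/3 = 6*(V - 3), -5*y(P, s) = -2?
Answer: 48573/25 ≈ 1942.9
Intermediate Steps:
y(P, s) = ⅖ (y(P, s) = -⅕*(-2) = ⅖)
X(B) = -3*(2 + B)/B (X(B) = (-3/B)*(2 + B) = -3*(2 + B)/B)
G(V) = 54 - 18*V (G(V) = -18*(V - 3) = -18*(-3 + V) = -3*(-18 + 6*V) = 54 - 18*V)
p = -1/50 (p = 1/(-32 + (-3 - 6/⅖)) = 1/(-32 + (-3 - 6*5/2)) = 1/(-32 + (-3 - 15)) = 1/(-32 - 18) = 1/(-50) = -1/50 ≈ -0.020000)
54*(p + G(1)) = 54*(-1/50 + (54 - 18*1)) = 54*(-1/50 + (54 - 18)) = 54*(-1/50 + 36) = 54*(1799/50) = 48573/25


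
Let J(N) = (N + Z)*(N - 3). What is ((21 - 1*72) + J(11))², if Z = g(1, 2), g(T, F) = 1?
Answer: 2025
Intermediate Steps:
Z = 1
J(N) = (1 + N)*(-3 + N) (J(N) = (N + 1)*(N - 3) = (1 + N)*(-3 + N))
((21 - 1*72) + J(11))² = ((21 - 1*72) + (-3 + 11² - 2*11))² = ((21 - 72) + (-3 + 121 - 22))² = (-51 + 96)² = 45² = 2025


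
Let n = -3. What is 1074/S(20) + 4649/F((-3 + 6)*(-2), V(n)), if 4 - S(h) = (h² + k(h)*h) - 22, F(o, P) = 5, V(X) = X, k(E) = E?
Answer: 598826/645 ≈ 928.41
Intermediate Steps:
S(h) = 26 - 2*h² (S(h) = 4 - ((h² + h*h) - 22) = 4 - ((h² + h²) - 22) = 4 - (2*h² - 22) = 4 - (-22 + 2*h²) = 4 + (22 - 2*h²) = 26 - 2*h²)
1074/S(20) + 4649/F((-3 + 6)*(-2), V(n)) = 1074/(26 - 2*20²) + 4649/5 = 1074/(26 - 2*400) + 4649*(⅕) = 1074/(26 - 800) + 4649/5 = 1074/(-774) + 4649/5 = 1074*(-1/774) + 4649/5 = -179/129 + 4649/5 = 598826/645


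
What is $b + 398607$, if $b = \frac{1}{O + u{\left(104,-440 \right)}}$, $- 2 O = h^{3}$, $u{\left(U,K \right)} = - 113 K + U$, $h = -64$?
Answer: $\frac{72106411873}{180896} \approx 3.9861 \cdot 10^{5}$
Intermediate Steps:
$u{\left(U,K \right)} = U - 113 K$
$O = 131072$ ($O = - \frac{\left(-64\right)^{3}}{2} = \left(- \frac{1}{2}\right) \left(-262144\right) = 131072$)
$b = \frac{1}{180896}$ ($b = \frac{1}{131072 + \left(104 - -49720\right)} = \frac{1}{131072 + \left(104 + 49720\right)} = \frac{1}{131072 + 49824} = \frac{1}{180896} \approx 5.528 \cdot 10^{-6}$)
$b + 398607 = \frac{1}{180896} + 398607 = \frac{72106411873}{180896}$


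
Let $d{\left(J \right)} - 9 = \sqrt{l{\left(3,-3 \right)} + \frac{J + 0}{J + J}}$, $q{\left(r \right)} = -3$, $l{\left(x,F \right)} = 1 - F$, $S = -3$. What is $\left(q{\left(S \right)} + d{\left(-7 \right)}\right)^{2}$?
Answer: $\frac{81}{2} + 18 \sqrt{2} \approx 65.956$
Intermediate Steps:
$d{\left(J \right)} = 9 + \frac{3 \sqrt{2}}{2}$ ($d{\left(J \right)} = 9 + \sqrt{\left(1 - -3\right) + \frac{J + 0}{J + J}} = 9 + \sqrt{\left(1 + 3\right) + \frac{J}{2 J}} = 9 + \sqrt{4 + J \frac{1}{2 J}} = 9 + \sqrt{4 + \frac{1}{2}} = 9 + \sqrt{\frac{9}{2}} = 9 + \frac{3 \sqrt{2}}{2}$)
$\left(q{\left(S \right)} + d{\left(-7 \right)}\right)^{2} = \left(-3 + \left(9 + \frac{3 \sqrt{2}}{2}\right)\right)^{2} = \left(6 + \frac{3 \sqrt{2}}{2}\right)^{2}$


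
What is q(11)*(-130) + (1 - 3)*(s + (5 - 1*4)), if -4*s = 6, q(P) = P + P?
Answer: -2859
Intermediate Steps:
q(P) = 2*P
s = -3/2 (s = -¼*6 = -3/2 ≈ -1.5000)
q(11)*(-130) + (1 - 3)*(s + (5 - 1*4)) = (2*11)*(-130) + (1 - 3)*(-3/2 + (5 - 1*4)) = 22*(-130) - 2*(-3/2 + (5 - 4)) = -2860 - 2*(-3/2 + 1) = -2860 - 2*(-½) = -2860 + 1 = -2859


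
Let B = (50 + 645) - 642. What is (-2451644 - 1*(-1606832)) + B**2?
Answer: -842003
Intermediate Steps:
B = 53 (B = 695 - 642 = 53)
(-2451644 - 1*(-1606832)) + B**2 = (-2451644 - 1*(-1606832)) + 53**2 = (-2451644 + 1606832) + 2809 = -844812 + 2809 = -842003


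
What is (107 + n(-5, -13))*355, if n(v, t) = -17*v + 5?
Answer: 69935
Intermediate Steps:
n(v, t) = 5 - 17*v
(107 + n(-5, -13))*355 = (107 + (5 - 17*(-5)))*355 = (107 + (5 + 85))*355 = (107 + 90)*355 = 197*355 = 69935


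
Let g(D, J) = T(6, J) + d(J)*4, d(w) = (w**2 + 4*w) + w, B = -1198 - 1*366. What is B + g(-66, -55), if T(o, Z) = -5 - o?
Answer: 9425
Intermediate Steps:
B = -1564 (B = -1198 - 366 = -1564)
d(w) = w**2 + 5*w
g(D, J) = -11 + 4*J*(5 + J) (g(D, J) = (-5 - 1*6) + (J*(5 + J))*4 = (-5 - 6) + 4*J*(5 + J) = -11 + 4*J*(5 + J))
B + g(-66, -55) = -1564 + (-11 + 4*(-55)*(5 - 55)) = -1564 + (-11 + 4*(-55)*(-50)) = -1564 + (-11 + 11000) = -1564 + 10989 = 9425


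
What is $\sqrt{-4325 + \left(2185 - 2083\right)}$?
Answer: $i \sqrt{4223} \approx 64.985 i$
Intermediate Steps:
$\sqrt{-4325 + \left(2185 - 2083\right)} = \sqrt{-4325 + 102} = \sqrt{-4223} = i \sqrt{4223}$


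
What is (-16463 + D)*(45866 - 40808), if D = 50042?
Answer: 169842582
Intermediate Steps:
(-16463 + D)*(45866 - 40808) = (-16463 + 50042)*(45866 - 40808) = 33579*5058 = 169842582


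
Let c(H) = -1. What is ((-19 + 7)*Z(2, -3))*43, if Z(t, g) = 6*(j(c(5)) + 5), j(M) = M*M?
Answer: -18576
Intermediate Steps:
j(M) = M²
Z(t, g) = 36 (Z(t, g) = 6*((-1)² + 5) = 6*(1 + 5) = 6*6 = 36)
((-19 + 7)*Z(2, -3))*43 = ((-19 + 7)*36)*43 = -12*36*43 = -432*43 = -18576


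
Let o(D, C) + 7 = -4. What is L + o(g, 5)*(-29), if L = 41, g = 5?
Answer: 360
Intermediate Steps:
o(D, C) = -11 (o(D, C) = -7 - 4 = -11)
L + o(g, 5)*(-29) = 41 - 11*(-29) = 41 + 319 = 360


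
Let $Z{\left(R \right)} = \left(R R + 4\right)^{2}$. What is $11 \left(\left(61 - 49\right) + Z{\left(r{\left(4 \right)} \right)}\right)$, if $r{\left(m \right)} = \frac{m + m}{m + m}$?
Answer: $407$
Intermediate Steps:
$r{\left(m \right)} = 1$ ($r{\left(m \right)} = \frac{2 m}{2 m} = 2 m \frac{1}{2 m} = 1$)
$Z{\left(R \right)} = \left(4 + R^{2}\right)^{2}$ ($Z{\left(R \right)} = \left(R^{2} + 4\right)^{2} = \left(4 + R^{2}\right)^{2}$)
$11 \left(\left(61 - 49\right) + Z{\left(r{\left(4 \right)} \right)}\right) = 11 \left(\left(61 - 49\right) + \left(4 + 1^{2}\right)^{2}\right) = 11 \left(\left(61 - 49\right) + \left(4 + 1\right)^{2}\right) = 11 \left(12 + 5^{2}\right) = 11 \left(12 + 25\right) = 11 \cdot 37 = 407$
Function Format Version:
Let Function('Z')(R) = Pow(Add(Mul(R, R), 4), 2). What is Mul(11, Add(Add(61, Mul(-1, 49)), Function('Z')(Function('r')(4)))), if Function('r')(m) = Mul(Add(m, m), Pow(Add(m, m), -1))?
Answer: 407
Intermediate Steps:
Function('r')(m) = 1 (Function('r')(m) = Mul(Mul(2, m), Pow(Mul(2, m), -1)) = Mul(Mul(2, m), Mul(Rational(1, 2), Pow(m, -1))) = 1)
Function('Z')(R) = Pow(Add(4, Pow(R, 2)), 2) (Function('Z')(R) = Pow(Add(Pow(R, 2), 4), 2) = Pow(Add(4, Pow(R, 2)), 2))
Mul(11, Add(Add(61, Mul(-1, 49)), Function('Z')(Function('r')(4)))) = Mul(11, Add(Add(61, Mul(-1, 49)), Pow(Add(4, Pow(1, 2)), 2))) = Mul(11, Add(Add(61, -49), Pow(Add(4, 1), 2))) = Mul(11, Add(12, Pow(5, 2))) = Mul(11, Add(12, 25)) = Mul(11, 37) = 407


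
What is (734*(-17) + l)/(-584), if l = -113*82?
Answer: 2718/73 ≈ 37.233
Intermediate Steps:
l = -9266
(734*(-17) + l)/(-584) = (734*(-17) - 9266)/(-584) = (-12478 - 9266)*(-1/584) = -21744*(-1/584) = 2718/73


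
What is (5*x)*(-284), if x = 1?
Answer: -1420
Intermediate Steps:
(5*x)*(-284) = (5*1)*(-284) = 5*(-284) = -1420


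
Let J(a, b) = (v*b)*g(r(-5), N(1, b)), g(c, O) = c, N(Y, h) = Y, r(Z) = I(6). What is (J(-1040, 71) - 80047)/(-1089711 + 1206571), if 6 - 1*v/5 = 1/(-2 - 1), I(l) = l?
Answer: -66557/116860 ≈ -0.56954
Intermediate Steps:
r(Z) = 6
v = 95/3 (v = 30 - 5/(-2 - 1) = 30 - 5/(-3) = 30 - 5*(-⅓) = 30 + 5/3 = 95/3 ≈ 31.667)
J(a, b) = 190*b (J(a, b) = (95*b/3)*6 = 190*b)
(J(-1040, 71) - 80047)/(-1089711 + 1206571) = (190*71 - 80047)/(-1089711 + 1206571) = (13490 - 80047)/116860 = -66557*1/116860 = -66557/116860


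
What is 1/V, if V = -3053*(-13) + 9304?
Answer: 1/48993 ≈ 2.0411e-5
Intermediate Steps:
V = 48993 (V = 39689 + 9304 = 48993)
1/V = 1/48993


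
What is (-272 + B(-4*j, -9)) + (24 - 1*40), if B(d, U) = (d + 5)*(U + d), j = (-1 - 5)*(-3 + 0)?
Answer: 5139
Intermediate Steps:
j = 18 (j = -6*(-3) = 18)
B(d, U) = (5 + d)*(U + d)
(-272 + B(-4*j, -9)) + (24 - 1*40) = (-272 + ((-4*18)² + 5*(-9) + 5*(-4*18) - (-36)*18)) + (24 - 1*40) = (-272 + ((-72)² - 45 + 5*(-72) - 9*(-72))) + (24 - 40) = (-272 + (5184 - 45 - 360 + 648)) - 16 = (-272 + 5427) - 16 = 5155 - 16 = 5139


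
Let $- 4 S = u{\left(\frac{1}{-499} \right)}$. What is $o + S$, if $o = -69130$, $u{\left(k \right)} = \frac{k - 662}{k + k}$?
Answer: $- \frac{883379}{8} \approx -1.1042 \cdot 10^{5}$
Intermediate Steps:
$u{\left(k \right)} = \frac{-662 + k}{2 k}$
$S = - \frac{330339}{8}$ ($S = - \frac{\frac{1}{2} \frac{1}{\frac{1}{-499}} \left(-662 + \frac{1}{-499}\right)}{4} = - \frac{\frac{1}{2} \frac{1}{- \frac{1}{499}} \left(-662 - \frac{1}{499}\right)}{4} = - \frac{\frac{1}{2} \left(-499\right) \left(- \frac{330339}{499}\right)}{4} = \left(- \frac{1}{4}\right) \frac{330339}{2} = - \frac{330339}{8} \approx -41292.0$)
$o + S = -69130 - \frac{330339}{8} = - \frac{883379}{8}$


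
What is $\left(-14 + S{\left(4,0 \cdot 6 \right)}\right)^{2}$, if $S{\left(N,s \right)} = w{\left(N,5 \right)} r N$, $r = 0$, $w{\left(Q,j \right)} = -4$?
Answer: $196$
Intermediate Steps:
$S{\left(N,s \right)} = 0$ ($S{\left(N,s \right)} = \left(-4\right) 0 N = 0 N = 0$)
$\left(-14 + S{\left(4,0 \cdot 6 \right)}\right)^{2} = \left(-14 + 0\right)^{2} = \left(-14\right)^{2} = 196$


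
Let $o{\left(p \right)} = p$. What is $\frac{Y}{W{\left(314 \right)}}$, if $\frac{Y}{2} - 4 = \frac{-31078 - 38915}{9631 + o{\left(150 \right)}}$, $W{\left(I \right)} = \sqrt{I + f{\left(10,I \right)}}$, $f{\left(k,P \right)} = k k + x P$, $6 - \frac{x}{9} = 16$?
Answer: $\frac{30869 i \sqrt{3094}}{45393621} \approx 0.037826 i$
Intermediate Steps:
$x = -90$ ($x = 54 - 144 = -90$)
$f{\left(k,P \right)} = k^{2} - 90 P$ ($f{\left(k,P \right)} = k k - 90 P = k^{2} - 90 P$)
$W{\left(I \right)} = \sqrt{100 - 89 I}$ ($W{\left(I \right)} = \sqrt{I - \left(-100 + 90 I\right)} = \sqrt{100 - 89 I}$)
$Y = - \frac{61738}{9781}$ ($Y = 8 + 2 \frac{-31078 - 38915}{9631 + 150} = 8 + 2 \left(- \frac{69993}{9781}\right) = 8 - \frac{139986}{9781} = - \frac{61738}{9781} \approx -6.312$)
$\frac{Y}{W{\left(314 \right)}} = - \frac{61738}{9781 \sqrt{100 - 27946}} = - \frac{61738}{9781 \sqrt{-27846}} = - \frac{61738}{9781 \cdot 3 i \sqrt{3094}} = - \frac{61738 \left(- \frac{i \sqrt{3094}}{9282}\right)}{9781} = \frac{30869 i \sqrt{3094}}{45393621}$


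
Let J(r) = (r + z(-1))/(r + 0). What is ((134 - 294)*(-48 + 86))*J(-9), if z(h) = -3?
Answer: -24320/3 ≈ -8106.7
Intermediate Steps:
J(r) = (-3 + r)/r (J(r) = (r - 3)/(r + 0) = (-3 + r)/r)
((134 - 294)*(-48 + 86))*J(-9) = ((134 - 294)*(-48 + 86))*((-3 - 9)/(-9)) = (-160*38)*(-1/9*(-12)) = -6080*4/3 = -24320/3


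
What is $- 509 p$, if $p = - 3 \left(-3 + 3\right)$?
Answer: $0$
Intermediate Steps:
$p = 0$ ($p = \left(-3\right) 0 = 0$)
$- 509 p = \left(-509\right) 0 = 0$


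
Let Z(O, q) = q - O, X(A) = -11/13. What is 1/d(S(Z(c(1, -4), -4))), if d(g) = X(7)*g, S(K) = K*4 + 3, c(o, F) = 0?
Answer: 1/11 ≈ 0.090909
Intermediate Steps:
X(A) = -11/13 (X(A) = -11*1/13 = -11/13)
S(K) = 3 + 4*K (S(K) = 4*K + 3 = 3 + 4*K)
d(g) = -11*g/13
1/d(S(Z(c(1, -4), -4))) = 1/(-11*(3 + 4*(-4 - 1*0))/13) = 1/(-11*(3 + 4*(-4 + 0))/13) = 1/(-11*(3 + 4*(-4))/13) = 1/(-11*(3 - 16)/13) = 1/(-11/13*(-13)) = 1/11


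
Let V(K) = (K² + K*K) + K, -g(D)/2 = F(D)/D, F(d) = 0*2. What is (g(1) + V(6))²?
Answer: 6084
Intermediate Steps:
F(d) = 0
g(D) = 0 (g(D) = -0/D = -2*0 = 0)
V(K) = K + 2*K² (V(K) = (K² + K²) + K = 2*K² + K = K + 2*K²)
(g(1) + V(6))² = (0 + 6*(1 + 2*6))² = (0 + 6*(1 + 12))² = (0 + 6*13)² = (0 + 78)² = 78² = 6084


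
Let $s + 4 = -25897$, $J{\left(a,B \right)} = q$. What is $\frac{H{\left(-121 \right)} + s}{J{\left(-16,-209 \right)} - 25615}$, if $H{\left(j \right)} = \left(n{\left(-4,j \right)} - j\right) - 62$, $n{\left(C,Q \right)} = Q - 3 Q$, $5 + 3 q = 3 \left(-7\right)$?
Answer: $\frac{76800}{76871} \approx 0.99908$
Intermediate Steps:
$q = - \frac{26}{3}$ ($q = - \frac{5}{3} + \frac{3 \left(-7\right)}{3} = - \frac{5}{3} + \frac{1}{3} \left(-21\right) = - \frac{5}{3} - 7 = - \frac{26}{3} \approx -8.6667$)
$n{\left(C,Q \right)} = - 2 Q$ ($n{\left(C,Q \right)} = Q - 3 Q = - 2 Q$)
$J{\left(a,B \right)} = - \frac{26}{3}$
$s = -25901$ ($s = -4 - 25897 = -25901$)
$H{\left(j \right)} = -62 - 3 j$ ($H{\left(j \right)} = \left(- 2 j - j\right) - 62 = - 3 j - 62 = -62 - 3 j$)
$\frac{H{\left(-121 \right)} + s}{J{\left(-16,-209 \right)} - 25615} = \frac{\left(-62 - -363\right) - 25901}{- \frac{26}{3} - 25615} = \frac{\left(-62 + 363\right) - 25901}{- \frac{76871}{3}} = \left(301 - 25901\right) \left(- \frac{3}{76871}\right) = \left(-25600\right) \left(- \frac{3}{76871}\right) = \frac{76800}{76871}$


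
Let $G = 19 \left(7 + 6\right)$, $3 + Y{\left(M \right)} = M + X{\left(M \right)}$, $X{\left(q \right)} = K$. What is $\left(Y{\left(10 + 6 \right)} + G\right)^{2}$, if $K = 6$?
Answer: $70756$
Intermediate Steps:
$X{\left(q \right)} = 6$
$Y{\left(M \right)} = 3 + M$ ($Y{\left(M \right)} = -3 + \left(M + 6\right) = -3 + \left(6 + M\right) = 3 + M$)
$G = 247$ ($G = 19 \cdot 13 = 247$)
$\left(Y{\left(10 + 6 \right)} + G\right)^{2} = \left(\left(3 + \left(10 + 6\right)\right) + 247\right)^{2} = \left(\left(3 + 16\right) + 247\right)^{2} = \left(19 + 247\right)^{2} = 266^{2} = 70756$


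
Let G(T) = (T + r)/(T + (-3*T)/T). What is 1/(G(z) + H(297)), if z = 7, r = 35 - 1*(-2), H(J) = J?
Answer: 1/308 ≈ 0.0032468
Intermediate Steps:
r = 37 (r = 35 + 2 = 37)
G(T) = (37 + T)/(-3 + T) (G(T) = (T + 37)/(T + (-3*T)/T) = (37 + T)/(T - 3) = (37 + T)/(-3 + T))
1/(G(z) + H(297)) = 1/((37 + 7)/(-3 + 7) + 297) = 1/(44/4 + 297) = 1/((¼)*44 + 297) = 1/(11 + 297) = 1/308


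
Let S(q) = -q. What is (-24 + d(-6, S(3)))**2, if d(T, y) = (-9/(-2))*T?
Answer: 2601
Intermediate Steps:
d(T, y) = 9*T/2 (d(T, y) = (-9*(-1/2))*T = 9*T/2)
(-24 + d(-6, S(3)))**2 = (-24 + (9/2)*(-6))**2 = (-24 - 27)**2 = (-51)**2 = 2601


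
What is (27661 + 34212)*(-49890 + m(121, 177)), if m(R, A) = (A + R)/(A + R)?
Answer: -3086782097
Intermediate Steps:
m(R, A) = 1
(27661 + 34212)*(-49890 + m(121, 177)) = (27661 + 34212)*(-49890 + 1) = 61873*(-49889) = -3086782097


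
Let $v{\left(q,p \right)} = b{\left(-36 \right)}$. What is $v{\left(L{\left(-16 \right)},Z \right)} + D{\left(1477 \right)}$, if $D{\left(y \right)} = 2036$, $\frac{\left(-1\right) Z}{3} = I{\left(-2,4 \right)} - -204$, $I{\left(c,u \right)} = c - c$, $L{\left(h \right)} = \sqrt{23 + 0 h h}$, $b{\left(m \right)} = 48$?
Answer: $2084$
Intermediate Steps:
$L{\left(h \right)} = \sqrt{23}$ ($L{\left(h \right)} = \sqrt{23 + 0 h} = \sqrt{23 + 0} = \sqrt{23}$)
$I{\left(c,u \right)} = 0$
$Z = -612$ ($Z = - 3 \left(0 - -204\right) = - 3 \left(0 + 204\right) = \left(-3\right) 204 = -612$)
$v{\left(q,p \right)} = 48$
$v{\left(L{\left(-16 \right)},Z \right)} + D{\left(1477 \right)} = 48 + 2036 = 2084$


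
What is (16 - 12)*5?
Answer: 20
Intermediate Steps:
(16 - 12)*5 = 4*5 = 20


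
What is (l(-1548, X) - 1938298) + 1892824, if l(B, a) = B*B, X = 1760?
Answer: 2350830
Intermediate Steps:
l(B, a) = B²
(l(-1548, X) - 1938298) + 1892824 = ((-1548)² - 1938298) + 1892824 = (2396304 - 1938298) + 1892824 = 458006 + 1892824 = 2350830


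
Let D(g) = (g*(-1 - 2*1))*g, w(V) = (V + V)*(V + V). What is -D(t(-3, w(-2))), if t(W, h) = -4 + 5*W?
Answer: 1083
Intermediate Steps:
w(V) = 4*V² (w(V) = (2*V)*(2*V) = 4*V²)
D(g) = -3*g² (D(g) = (g*(-1 - 2))*g = (g*(-3))*g = (-3*g)*g = -3*g²)
-D(t(-3, w(-2))) = -(-3)*(-4 + 5*(-3))² = -(-3)*(-4 - 15)² = -(-3)*(-19)² = -(-3)*361 = -1*(-1083) = 1083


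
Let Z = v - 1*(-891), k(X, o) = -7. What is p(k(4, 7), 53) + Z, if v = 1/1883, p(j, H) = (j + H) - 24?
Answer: 1719180/1883 ≈ 913.00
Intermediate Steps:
p(j, H) = -24 + H + j (p(j, H) = (H + j) - 24 = -24 + H + j)
v = 1/1883 ≈ 0.00053107
Z = 1677754/1883 (Z = 1/1883 - 1*(-891) = 1/1883 + 891 = 1677754/1883 ≈ 891.00)
p(k(4, 7), 53) + Z = (-24 + 53 - 7) + 1677754/1883 = 22 + 1677754/1883 = 1719180/1883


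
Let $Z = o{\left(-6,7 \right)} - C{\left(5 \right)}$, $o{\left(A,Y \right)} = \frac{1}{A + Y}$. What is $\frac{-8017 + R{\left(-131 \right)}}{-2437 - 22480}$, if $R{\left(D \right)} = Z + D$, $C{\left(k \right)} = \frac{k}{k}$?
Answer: $\frac{8148}{24917} \approx 0.32701$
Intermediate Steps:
$C{\left(k \right)} = 1$
$Z = 0$ ($Z = \frac{1}{-6 + 7} - 1 = 1^{-1} - 1 = 1 - 1 = 0$)
$R{\left(D \right)} = D$ ($R{\left(D \right)} = 0 + D = D$)
$\frac{-8017 + R{\left(-131 \right)}}{-2437 - 22480} = \frac{-8017 - 131}{-2437 - 22480} = - \frac{8148}{-24917} = \left(-8148\right) \left(- \frac{1}{24917}\right) = \frac{8148}{24917}$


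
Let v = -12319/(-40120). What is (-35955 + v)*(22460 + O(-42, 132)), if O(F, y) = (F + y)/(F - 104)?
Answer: -473006595455867/585752 ≈ -8.0752e+8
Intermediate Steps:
v = 12319/40120 (v = -12319*(-1/40120) = 12319/40120 ≈ 0.30705)
O(F, y) = (F + y)/(-104 + F)
(-35955 + v)*(22460 + O(-42, 132)) = (-35955 + 12319/40120)*(22460 + (-42 + 132)/(-104 - 42)) = -1442502281*(22460 + 90/(-146))/40120 = -1442502281*(22460 - 1/146*90)/40120 = -1442502281*(22460 - 45/73)/40120 = -1442502281/40120*1639535/73 = -473006595455867/585752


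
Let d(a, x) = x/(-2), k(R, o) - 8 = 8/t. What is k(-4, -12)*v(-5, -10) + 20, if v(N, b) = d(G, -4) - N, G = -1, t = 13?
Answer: 1044/13 ≈ 80.308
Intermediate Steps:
k(R, o) = 112/13 (k(R, o) = 8 + 8/13 = 112/13)
d(a, x) = -x/2 (d(a, x) = x*(-1/2) = -x/2)
v(N, b) = 2 - N (v(N, b) = -1/2*(-4) - N = 2 - N)
k(-4, -12)*v(-5, -10) + 20 = 112*(2 - 1*(-5))/13 + 20 = 112*(2 + 5)/13 + 20 = (112/13)*7 + 20 = 784/13 + 20 = 1044/13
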